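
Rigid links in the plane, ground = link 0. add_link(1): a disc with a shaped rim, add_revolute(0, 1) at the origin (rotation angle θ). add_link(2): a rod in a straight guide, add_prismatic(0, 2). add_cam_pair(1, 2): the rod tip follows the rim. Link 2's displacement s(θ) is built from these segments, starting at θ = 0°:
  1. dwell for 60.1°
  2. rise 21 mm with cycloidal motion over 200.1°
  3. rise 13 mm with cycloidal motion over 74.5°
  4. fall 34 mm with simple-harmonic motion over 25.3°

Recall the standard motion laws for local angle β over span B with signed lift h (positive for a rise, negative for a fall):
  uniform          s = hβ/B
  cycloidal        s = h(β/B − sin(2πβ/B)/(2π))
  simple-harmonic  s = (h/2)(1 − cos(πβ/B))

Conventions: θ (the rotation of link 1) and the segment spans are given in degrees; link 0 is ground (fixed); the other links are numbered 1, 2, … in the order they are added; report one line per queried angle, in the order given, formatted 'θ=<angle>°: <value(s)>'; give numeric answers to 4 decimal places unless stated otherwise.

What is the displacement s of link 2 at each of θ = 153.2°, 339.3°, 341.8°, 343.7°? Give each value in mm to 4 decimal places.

segment 1 (0° to 60.1°, dwell): s unchanged at 0.0000
θ = 153.2° falls in segment 2 (60.1° to 260.2°, cycloidal, h = 21): β = 153.2 − 60.1 = 93.1°, B = 200.1°; Δs = 21·(0.4653 − sin(2π·0.4653)/(2π)) = 9.0470; s = 0.0000 + 9.0470 = 9.0470
segment 2 (60.1° to 260.2°, cycloidal, h = 21) is passed completely: s = 0.0000 + (21) = 21.0000
segment 3 (260.2° to 334.7°, cycloidal, h = 13) is passed completely: s = 21.0000 + (13) = 34.0000
θ = 339.3° falls in segment 4 (334.7° to 360°, simple-harmonic, h = -34): β = 339.3 − 334.7 = 4.6°, B = 25.3°; Δs = -34/2·(1 − cos(π·0.1818)) = -2.6987; s = 34.0000 − 2.6987 = 31.3013
θ = 341.8° falls in segment 4 (334.7° to 360°, simple-harmonic, h = -34): β = 341.8 − 334.7 = 7.1°, B = 25.3°; Δs = -34/2·(1 − cos(π·0.2806)) = -6.1898; s = 34.0000 − 6.1898 = 27.8102
θ = 343.7° falls in segment 4 (334.7° to 360°, simple-harmonic, h = -34): β = 343.7 − 334.7 = 9°, B = 25.3°; Δs = -34/2·(1 − cos(π·0.3557)) = -9.5561; s = 34.0000 − 9.5561 = 24.4439

θ=153.2°: 9.0470
θ=339.3°: 31.3013
θ=341.8°: 27.8102
θ=343.7°: 24.4439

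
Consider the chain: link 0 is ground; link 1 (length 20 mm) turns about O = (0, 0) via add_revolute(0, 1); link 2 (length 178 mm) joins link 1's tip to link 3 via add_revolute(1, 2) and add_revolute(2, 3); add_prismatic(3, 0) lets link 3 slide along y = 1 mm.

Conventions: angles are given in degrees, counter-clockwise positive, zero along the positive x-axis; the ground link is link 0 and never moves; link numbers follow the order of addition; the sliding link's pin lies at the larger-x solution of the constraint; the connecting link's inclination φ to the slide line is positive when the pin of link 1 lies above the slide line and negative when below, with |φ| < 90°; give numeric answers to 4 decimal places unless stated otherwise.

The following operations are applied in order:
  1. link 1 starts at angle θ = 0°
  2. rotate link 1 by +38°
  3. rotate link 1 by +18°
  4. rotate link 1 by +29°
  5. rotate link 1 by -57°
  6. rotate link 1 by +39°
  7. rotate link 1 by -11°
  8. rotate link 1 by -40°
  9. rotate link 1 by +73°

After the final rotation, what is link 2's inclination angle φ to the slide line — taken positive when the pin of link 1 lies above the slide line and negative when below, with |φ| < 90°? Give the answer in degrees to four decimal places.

geometry: r = 20 mm, L = 178 mm, e = 1 mm; θ starts at 0°
rotate link 1 by +38°: θ ← 0° +38° = 38°
rotate link 1 by +18°: θ ← 38° +18° = 56°
rotate link 1 by +29°: θ ← 56° +29° = 85°
rotate link 1 by -57°: θ ← 85° -57° = 28°
rotate link 1 by +39°: θ ← 28° +39° = 67°
rotate link 1 by -11°: θ ← 67° -11° = 56°
rotate link 1 by -40°: θ ← 56° -40° = 16°
rotate link 1 by +73°: θ ← 16° +73° = 89°
h = r sin θ − e = 19.996954 − 1 = 18.996954
sin φ = h / L = 18.996954 / 178 = 0.10672446
φ = arcsin(0.10672446) = 6.126529°

6.1265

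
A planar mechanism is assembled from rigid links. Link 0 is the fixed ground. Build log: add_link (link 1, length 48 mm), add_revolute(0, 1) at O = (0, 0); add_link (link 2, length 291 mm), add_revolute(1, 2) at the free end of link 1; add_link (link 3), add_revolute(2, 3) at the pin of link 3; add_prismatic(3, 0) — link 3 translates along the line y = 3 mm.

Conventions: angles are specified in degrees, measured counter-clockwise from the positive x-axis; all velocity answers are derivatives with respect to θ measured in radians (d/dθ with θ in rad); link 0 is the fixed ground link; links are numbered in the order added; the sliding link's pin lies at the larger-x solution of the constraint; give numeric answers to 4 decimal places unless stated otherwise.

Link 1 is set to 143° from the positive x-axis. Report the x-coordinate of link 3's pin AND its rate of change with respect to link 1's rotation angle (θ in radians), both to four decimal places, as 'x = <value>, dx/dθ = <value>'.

geometry: r = 48 mm, L = 291 mm, e = 3 mm
crank pin P = (r cos θ, r sin θ) = (-38.334504, 28.887121)
h = r sin θ − e = 28.887121 − 3 = 25.887121
x = r cos θ + √(L² − h²) = -38.334504 + 289.846264 = 251.511760
dx/dθ = −r sin θ − h·r cos θ/√(L² − h²) (θ in radians; h = 25.887121) = -25.463341

x = 251.5118, dx/dθ = -25.4633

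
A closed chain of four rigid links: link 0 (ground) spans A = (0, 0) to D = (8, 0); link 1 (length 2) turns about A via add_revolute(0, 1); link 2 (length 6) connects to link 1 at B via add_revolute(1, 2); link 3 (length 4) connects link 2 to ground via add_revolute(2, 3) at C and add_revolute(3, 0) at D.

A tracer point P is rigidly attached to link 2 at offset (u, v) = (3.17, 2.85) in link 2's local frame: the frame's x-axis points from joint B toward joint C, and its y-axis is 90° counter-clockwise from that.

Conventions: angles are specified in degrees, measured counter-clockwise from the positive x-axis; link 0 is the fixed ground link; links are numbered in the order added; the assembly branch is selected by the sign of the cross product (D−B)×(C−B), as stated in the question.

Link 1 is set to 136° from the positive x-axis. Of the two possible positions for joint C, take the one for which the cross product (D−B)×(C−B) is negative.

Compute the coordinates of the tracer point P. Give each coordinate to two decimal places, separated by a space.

A=(0,0), D=(8.00,0)
B = A + 2.00·(cos136°, sin136°) = (-1.4387, 1.3893)
|BD| = 9.5404
circle(B,6.00) ∩ circle(D,4.00): a=5.8184, h=1.4651
  candidates: C₊=(4.5310,1.9915) cross=13.978; C₋=(4.1043,-0.9075) cross=-13.978
  branch - wants cross < 0 → take C=(4.1043,-0.9075) (cross=-13.978)
ex = (C−B)/|BC| = (0.9238,-0.3828); ey = (0.3828,0.9238)
P = B + 3.17·ex + 2.85·ey = (2.5808,2.8088)

2.58 2.81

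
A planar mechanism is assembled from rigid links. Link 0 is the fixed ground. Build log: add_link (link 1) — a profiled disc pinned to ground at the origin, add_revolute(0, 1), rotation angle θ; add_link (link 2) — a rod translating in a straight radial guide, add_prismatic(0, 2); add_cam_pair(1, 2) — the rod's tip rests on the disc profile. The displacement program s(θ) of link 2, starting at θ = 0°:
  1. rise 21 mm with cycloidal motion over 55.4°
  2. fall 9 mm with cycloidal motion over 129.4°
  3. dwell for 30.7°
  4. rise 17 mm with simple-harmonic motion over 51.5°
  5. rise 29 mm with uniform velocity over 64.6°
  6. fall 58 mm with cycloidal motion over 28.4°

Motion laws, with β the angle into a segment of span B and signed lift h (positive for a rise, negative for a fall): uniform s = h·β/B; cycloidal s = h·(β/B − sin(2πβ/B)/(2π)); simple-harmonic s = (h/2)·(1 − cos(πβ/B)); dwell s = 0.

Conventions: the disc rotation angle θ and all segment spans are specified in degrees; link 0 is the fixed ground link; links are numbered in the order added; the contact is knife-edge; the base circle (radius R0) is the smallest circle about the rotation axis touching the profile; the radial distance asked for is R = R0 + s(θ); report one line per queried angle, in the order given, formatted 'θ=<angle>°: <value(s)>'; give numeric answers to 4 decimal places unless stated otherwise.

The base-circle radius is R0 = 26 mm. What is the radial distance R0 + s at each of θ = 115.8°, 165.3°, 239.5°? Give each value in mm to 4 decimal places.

seg 1 [0°–55.4°] cycloidal, h=21: full span → s += 21 → s = 21.0000
seg 2 [55.4°–184.8°] cycloidal, h=-9: θ=115.8° here. β=60.4, B=129.4. -9·(0.4668 − sin(2π·0.4668)/(2π)) = -3.9040 → s = 17.0960
seg 2 [55.4°–184.8°] cycloidal, h=-9: θ=165.3° here. β=109.9, B=129.4. -9·(0.8493 − sin(2π·0.8493)/(2π)) = -8.8062 → s = 12.1938
seg 2 [55.4°–184.8°] cycloidal, h=-9: full span → s += -9 → s = 12.0000
seg 3 [184.8°–215.5°] dwell: s stays 12.0000
seg 4 [215.5°–267°] simple-harmonic, h=17: θ=239.5° here. β=24, B=51.5. 17/2·(1 − cos(π·0.4660)) = 7.5943 → s = 19.5943
θ=115.8°: R = R0 + s = 26 + 17.0960 = 43.0960
θ=165.3°: R = R0 + s = 26 + 12.1938 = 38.1938
θ=239.5°: R = R0 + s = 26 + 19.5943 = 45.5943

θ=115.8°: 43.0960
θ=165.3°: 38.1938
θ=239.5°: 45.5943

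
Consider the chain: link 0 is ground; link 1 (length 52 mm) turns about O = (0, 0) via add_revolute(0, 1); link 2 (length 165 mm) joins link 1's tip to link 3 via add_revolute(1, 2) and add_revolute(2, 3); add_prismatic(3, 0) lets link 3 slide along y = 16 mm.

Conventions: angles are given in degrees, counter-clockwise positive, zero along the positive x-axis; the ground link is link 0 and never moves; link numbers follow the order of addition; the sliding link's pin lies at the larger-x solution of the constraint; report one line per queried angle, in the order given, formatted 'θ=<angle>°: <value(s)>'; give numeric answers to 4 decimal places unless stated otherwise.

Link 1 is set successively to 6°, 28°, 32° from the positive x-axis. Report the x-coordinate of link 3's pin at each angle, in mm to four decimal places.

geometry: r = 52 mm, L = 165 mm, e = 16 mm
θ=6°: crank pin P = (r cos θ, r sin θ) = (51.715139, 5.435480)
θ=6°: h = r sin θ − e = 5.435480 − 16 = -10.564520
θ=6°: x = r cos θ + √(L² − h²) = 51.715139 + 164.661443 = 216.376582
θ=28°: crank pin P = (r cos θ, r sin θ) = (45.913275, 24.412521)
θ=28°: h = r sin θ − e = 24.412521 − 16 = 8.412521
θ=28°: x = r cos θ + √(L² − h²) = 45.913275 + 164.785404 = 210.698679
θ=32°: crank pin P = (r cos θ, r sin θ) = (44.098501, 27.555802)
θ=32°: h = r sin θ − e = 27.555802 − 16 = 11.555802
θ=32°: x = r cos θ + √(L² − h²) = 44.098501 + 164.594846 = 208.693347

θ=6°: 216.3766
θ=28°: 210.6987
θ=32°: 208.6933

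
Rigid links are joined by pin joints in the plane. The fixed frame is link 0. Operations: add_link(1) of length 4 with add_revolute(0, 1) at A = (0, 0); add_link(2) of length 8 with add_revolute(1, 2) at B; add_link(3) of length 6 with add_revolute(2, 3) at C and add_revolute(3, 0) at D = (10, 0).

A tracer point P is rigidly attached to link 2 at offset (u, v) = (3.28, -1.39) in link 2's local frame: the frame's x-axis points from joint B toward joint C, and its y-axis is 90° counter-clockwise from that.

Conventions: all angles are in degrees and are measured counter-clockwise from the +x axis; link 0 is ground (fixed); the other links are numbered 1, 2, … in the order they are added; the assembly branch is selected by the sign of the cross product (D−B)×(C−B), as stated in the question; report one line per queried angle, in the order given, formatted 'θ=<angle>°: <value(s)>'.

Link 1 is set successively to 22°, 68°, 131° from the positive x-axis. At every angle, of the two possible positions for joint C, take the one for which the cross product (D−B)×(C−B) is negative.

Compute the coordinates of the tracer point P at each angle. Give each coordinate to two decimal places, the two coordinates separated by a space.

A=(0,0), D=(10.00,0)
θ=22°: B = A + 4.00·(cos22°, sin22°) = (3.7087, 1.4984)
θ=22°: |BD| = 6.4672
θ=22°: circle(B,8.00) ∩ circle(D,6.00): a=5.3984, h=5.9040
θ=22°:   candidates: C₊=(10.3281,5.9910) cross=38.183; C₋=(7.5923,-5.4957) cross=-38.183
θ=22°:   branch - wants cross < 0 → take C=(7.5923,-5.4957) (cross=-38.183)
θ=22°: ex = (C−B)/|BC| = (0.4854,-0.8743); ey = (0.8743,0.4854)
θ=22°: P = B + 3.28·ex + -1.39·ey = (4.0858,-2.0439)
θ=68°: B = A + 4.00·(cos68°, sin68°) = (1.4984, 3.7087)
θ=68°: |BD| = 9.2753
θ=68°: circle(B,8.00) ∩ circle(D,6.00): a=6.1470, h=5.1200
θ=68°:   candidates: C₊=(9.1799,5.9437) cross=47.489; C₋=(5.0855,-3.4420) cross=-47.489
θ=68°:   branch - wants cross < 0 → take C=(5.0855,-3.4420) (cross=-47.489)
θ=68°: ex = (C−B)/|BC| = (0.4484,-0.8938); ey = (0.8938,0.4484)
θ=68°: P = B + 3.28·ex + -1.39·ey = (1.7267,0.1537)
θ=131°: B = A + 4.00·(cos131°, sin131°) = (-2.6242, 3.0188)
θ=131°: |BD| = 12.9802
θ=131°: circle(B,8.00) ∩ circle(D,6.00): a=7.5687, h=2.5914
θ=131°:   candidates: C₊=(5.3396,3.7789) cross=33.637; C₋=(4.1342,-1.2618) cross=-33.637
θ=131°:   branch - wants cross < 0 → take C=(4.1342,-1.2618) (cross=-33.637)
θ=131°: ex = (C−B)/|BC| = (0.8448,-0.5351); ey = (0.5351,0.8448)
θ=131°: P = B + 3.28·ex + -1.39·ey = (-0.5970,0.0895)

θ=22°: 4.09 -2.04
θ=68°: 1.73 0.15
θ=131°: -0.60 0.09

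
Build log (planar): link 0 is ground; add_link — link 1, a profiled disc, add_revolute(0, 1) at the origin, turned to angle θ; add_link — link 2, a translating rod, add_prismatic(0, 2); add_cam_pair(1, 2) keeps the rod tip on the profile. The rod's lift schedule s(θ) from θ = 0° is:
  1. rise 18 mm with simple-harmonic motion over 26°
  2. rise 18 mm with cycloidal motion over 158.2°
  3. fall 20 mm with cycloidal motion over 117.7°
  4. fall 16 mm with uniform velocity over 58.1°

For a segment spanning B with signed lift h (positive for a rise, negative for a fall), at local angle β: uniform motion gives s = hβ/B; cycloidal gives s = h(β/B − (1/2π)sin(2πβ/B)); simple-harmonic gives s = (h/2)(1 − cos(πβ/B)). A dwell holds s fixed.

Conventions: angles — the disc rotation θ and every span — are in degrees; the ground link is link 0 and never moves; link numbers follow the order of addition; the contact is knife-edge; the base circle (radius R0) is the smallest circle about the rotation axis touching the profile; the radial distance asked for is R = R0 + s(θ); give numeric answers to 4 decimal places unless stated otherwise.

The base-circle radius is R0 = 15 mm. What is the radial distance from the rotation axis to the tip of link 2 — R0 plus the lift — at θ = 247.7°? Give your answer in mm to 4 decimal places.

seg 1 [0°–26°] simple-harmonic, h=18: full span → s += 18 → s = 18.0000
seg 2 [26°–184.2°] cycloidal, h=18: full span → s += 18 → s = 36.0000
seg 3 [184.2°–301.9°] cycloidal, h=-20: θ=247.7° here. β=63.5, B=117.7. -20·(0.5395 − sin(2π·0.5395)/(2π)) = -11.5722 → s = 24.4278
R = R0 + s = 15 + 24.4278 = 39.4278

39.4278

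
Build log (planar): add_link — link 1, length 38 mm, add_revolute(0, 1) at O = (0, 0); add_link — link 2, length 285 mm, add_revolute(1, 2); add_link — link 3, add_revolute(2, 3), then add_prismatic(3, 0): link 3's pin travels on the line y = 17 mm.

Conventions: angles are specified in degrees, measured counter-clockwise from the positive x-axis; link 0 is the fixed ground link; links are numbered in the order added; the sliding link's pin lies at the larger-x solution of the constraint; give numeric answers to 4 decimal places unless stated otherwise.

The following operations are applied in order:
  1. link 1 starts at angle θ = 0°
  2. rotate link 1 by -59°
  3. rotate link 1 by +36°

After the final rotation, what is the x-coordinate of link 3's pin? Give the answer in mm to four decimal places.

geometry: r = 38 mm, L = 285 mm, e = 17 mm; θ starts at 0°
rotate link 1 by -59°: θ ← 0° -59° = -59°
rotate link 1 by +36°: θ ← -59° +36° = -23°
crank pin P = (r cos θ, r sin θ) = (34.979184, -14.847783)
h = r sin θ − e = -14.847783 − 17 = -31.847783
x = r cos θ + √(L² − h²) = 34.979184 + 283.214969 = 318.194154

318.1942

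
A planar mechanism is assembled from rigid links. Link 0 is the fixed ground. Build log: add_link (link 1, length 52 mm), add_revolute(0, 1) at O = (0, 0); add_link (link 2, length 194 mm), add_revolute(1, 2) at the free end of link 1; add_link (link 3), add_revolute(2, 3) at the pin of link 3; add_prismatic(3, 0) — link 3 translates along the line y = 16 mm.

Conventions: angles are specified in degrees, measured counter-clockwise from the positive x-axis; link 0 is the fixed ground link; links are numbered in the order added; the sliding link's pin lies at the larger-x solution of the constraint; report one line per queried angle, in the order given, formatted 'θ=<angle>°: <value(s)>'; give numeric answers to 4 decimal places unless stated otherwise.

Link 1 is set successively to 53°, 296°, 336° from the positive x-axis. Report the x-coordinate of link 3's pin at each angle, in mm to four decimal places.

geometry: r = 52 mm, L = 194 mm, e = 16 mm
θ=53°: crank pin P = (r cos θ, r sin θ) = (31.294381, 41.529047)
θ=53°: h = r sin θ − e = 41.529047 − 16 = 25.529047
θ=53°: x = r cos θ + √(L² − h²) = 31.294381 + 192.312942 = 223.607324
θ=296°: crank pin P = (r cos θ, r sin θ) = (22.795300, -46.737290)
θ=296°: h = r sin θ − e = -46.737290 − 16 = -62.737290
θ=296°: x = r cos θ + √(L² − h²) = 22.795300 + 183.575686 = 206.370985
θ=336°: crank pin P = (r cos θ, r sin θ) = (47.504364, -21.150305)
θ=336°: h = r sin θ − e = -21.150305 − 16 = -37.150305
θ=336°: x = r cos θ + √(L² − h²) = 47.504364 + 190.409702 = 237.914066

θ=53°: 223.6073
θ=296°: 206.3710
θ=336°: 237.9141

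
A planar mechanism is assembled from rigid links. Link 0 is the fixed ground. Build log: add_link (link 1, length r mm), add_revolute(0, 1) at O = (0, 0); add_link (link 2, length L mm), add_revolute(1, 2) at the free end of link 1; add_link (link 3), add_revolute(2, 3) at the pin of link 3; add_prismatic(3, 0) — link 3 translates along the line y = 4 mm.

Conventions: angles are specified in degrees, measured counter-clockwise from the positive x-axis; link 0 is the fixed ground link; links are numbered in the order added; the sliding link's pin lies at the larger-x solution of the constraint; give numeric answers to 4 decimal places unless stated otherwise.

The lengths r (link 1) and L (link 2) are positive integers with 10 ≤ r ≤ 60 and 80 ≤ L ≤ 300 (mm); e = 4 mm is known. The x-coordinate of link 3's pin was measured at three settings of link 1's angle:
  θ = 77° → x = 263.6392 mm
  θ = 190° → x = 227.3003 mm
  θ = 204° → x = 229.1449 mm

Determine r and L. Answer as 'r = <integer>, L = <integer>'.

constraint per measurement: (x − r cos θ)² + (r sin θ − e)² = L²
subtracting the θ₁ and θ₂ equations cancels the r² and L² terms:
r = (x₁² − x₂²) / (2[(x₁cos θ₁ + e sin θ₁) − (x₂cos θ₂ + e sin θ₂)]) = 31.0000 → r = 31
L² = (x₁ − r cos θ₁)² + (r sin θ₁ − e)² = 66564.0172 → L = 258.0000 → L = 258
check at θ₃=204°: x = 229.1449 (printed 229.1449) ✓

r = 31, L = 258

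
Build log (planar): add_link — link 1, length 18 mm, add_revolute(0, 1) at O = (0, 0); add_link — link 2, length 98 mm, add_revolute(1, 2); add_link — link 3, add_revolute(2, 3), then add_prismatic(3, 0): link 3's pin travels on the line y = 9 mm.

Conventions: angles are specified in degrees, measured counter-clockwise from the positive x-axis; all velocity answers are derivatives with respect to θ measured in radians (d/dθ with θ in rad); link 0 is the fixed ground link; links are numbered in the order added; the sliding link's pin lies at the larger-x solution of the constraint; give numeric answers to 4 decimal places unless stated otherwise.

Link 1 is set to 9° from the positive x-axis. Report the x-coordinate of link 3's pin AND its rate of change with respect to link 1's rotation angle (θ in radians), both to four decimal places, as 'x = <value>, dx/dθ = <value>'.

geometry: r = 18 mm, L = 98 mm, e = 9 mm
crank pin P = (r cos θ, r sin θ) = (17.778390, 2.815820)
h = r sin θ − e = 2.815820 − 9 = -6.184180
x = r cos θ + √(L² − h²) = 17.778390 + 97.804683 = 115.583073
dx/dθ = −r sin θ − h·r cos θ/√(L² − h²) (θ in radians; h = -6.184180) = -1.691695

x = 115.5831, dx/dθ = -1.6917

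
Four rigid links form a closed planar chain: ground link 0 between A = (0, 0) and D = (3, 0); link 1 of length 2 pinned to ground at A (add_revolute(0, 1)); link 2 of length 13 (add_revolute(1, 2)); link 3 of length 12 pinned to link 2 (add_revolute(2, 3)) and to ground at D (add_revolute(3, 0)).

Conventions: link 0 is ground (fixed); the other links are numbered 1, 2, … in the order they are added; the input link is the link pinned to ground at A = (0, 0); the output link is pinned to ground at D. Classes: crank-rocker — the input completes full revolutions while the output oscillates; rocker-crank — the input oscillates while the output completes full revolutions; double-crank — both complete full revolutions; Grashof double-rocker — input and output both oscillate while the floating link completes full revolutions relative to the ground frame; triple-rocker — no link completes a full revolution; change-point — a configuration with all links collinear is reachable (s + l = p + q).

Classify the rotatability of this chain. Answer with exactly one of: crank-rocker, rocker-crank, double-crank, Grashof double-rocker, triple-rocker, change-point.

lengths: ground=3, input=2, coupler=13, output=12
sorted: s=2 (shortest), l=13 (longest), p+q=15
s + l = 15 vs p + q = 15
s + l = p + q → change-point (collinear configuration reachable)

change-point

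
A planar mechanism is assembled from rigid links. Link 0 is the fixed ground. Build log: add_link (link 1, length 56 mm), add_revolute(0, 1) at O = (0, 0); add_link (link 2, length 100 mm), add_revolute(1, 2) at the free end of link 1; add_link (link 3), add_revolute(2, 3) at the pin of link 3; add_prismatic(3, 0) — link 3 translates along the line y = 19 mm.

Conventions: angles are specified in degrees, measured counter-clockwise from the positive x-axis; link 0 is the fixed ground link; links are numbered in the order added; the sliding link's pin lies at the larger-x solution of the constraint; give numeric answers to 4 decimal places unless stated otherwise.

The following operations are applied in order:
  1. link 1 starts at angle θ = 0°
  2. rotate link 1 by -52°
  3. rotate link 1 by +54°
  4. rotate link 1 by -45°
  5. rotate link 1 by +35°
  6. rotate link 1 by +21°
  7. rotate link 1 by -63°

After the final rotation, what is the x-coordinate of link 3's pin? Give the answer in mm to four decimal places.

geometry: r = 56 mm, L = 100 mm, e = 19 mm; θ starts at 0°
rotate link 1 by -52°: θ ← 0° -52° = -52°
rotate link 1 by +54°: θ ← -52° +54° = 2°
rotate link 1 by -45°: θ ← 2° -45° = -43°
rotate link 1 by +35°: θ ← -43° +35° = -8°
rotate link 1 by +21°: θ ← -8° +21° = 13°
rotate link 1 by -63°: θ ← 13° -63° = -50°
crank pin P = (r cos θ, r sin θ) = (35.996106, -42.898489)
h = r sin θ − e = -42.898489 − 19 = -61.898489
x = r cos θ + √(L² − h²) = 35.996106 + 78.540290 = 114.536396

114.5364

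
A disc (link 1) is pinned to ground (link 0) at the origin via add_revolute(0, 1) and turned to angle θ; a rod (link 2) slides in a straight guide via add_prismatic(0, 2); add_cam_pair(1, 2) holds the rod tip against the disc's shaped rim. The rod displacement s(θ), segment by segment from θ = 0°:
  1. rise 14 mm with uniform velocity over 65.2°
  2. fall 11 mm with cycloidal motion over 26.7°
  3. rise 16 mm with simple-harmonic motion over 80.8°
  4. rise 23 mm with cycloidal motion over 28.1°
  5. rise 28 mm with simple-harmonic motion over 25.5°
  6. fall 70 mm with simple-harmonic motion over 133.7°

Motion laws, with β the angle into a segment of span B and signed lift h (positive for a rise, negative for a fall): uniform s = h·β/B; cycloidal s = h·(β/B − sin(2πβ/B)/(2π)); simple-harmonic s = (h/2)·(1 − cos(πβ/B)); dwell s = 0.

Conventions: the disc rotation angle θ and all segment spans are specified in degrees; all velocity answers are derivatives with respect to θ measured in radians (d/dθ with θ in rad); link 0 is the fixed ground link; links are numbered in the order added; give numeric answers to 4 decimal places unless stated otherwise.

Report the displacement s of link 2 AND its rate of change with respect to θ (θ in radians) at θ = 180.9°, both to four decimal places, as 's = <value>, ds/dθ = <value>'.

segment 1 (0° to 65.2°, uniform, h = 14) is passed completely: s = 0.0000 + (14) = 14.0000
segment 2 (65.2° to 91.9°, cycloidal, h = -11) is passed completely: s = 14.0000 + (-11) = 3.0000
segment 3 (91.9° to 172.7°, simple-harmonic, h = 16) is passed completely: s = 3.0000 + (16) = 19.0000
θ = 180.9° falls in segment 4 (172.7° to 200.8°, cycloidal, h = 23): β = 180.9 − 172.7 = 8.2°, B = 28.1°; Δs = 23·(0.2918 − sin(2π·0.2918)/(2π)) = 3.1768; s = 19.0000 + 3.1768 = 22.1768
velocity in seg [172.7°–200.8°] (cycloidal), θ in radians: β = 8.2° = 0.1431 rad, B = 28.1° = 0.4904 rad; ds/dθ = (h/B)(1 − cos(2πβ/B)) = (23/0.4904)(1 − cos(2π·0.2918)) = 59.076911 mm/rad

s = 22.1768, ds/dθ = 59.0769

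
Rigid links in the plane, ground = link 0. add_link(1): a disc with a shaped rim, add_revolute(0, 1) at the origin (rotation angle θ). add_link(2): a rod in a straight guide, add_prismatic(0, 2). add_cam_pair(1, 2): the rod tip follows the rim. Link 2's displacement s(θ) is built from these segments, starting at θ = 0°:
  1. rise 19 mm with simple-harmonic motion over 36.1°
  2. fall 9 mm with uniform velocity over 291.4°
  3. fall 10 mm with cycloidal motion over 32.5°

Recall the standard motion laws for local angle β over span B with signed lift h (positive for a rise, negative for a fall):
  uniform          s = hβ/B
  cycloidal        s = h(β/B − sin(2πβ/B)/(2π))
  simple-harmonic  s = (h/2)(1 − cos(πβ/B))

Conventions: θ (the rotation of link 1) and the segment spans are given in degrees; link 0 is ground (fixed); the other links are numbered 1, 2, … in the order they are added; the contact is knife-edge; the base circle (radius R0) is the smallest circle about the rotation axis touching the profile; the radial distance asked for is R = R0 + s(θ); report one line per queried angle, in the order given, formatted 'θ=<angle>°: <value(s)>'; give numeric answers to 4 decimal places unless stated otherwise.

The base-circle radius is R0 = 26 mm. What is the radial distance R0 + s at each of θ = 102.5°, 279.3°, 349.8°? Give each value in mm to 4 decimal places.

segment 1 (0° to 36.1°, simple-harmonic, h = 19) is passed completely: s = 0.0000 + (19) = 19.0000
θ = 102.5° falls in segment 2 (36.1° to 327.5°, uniform, h = -9): β = 102.5 − 36.1 = 66.4°, B = 291.4°; Δs = -9·66.4/291.4 = -2.0508; s = 19.0000 − 2.0508 = 16.9492
θ = 279.3° falls in segment 2 (36.1° to 327.5°, uniform, h = -9): β = 279.3 − 36.1 = 243.2°, B = 291.4°; Δs = -9·243.2/291.4 = -7.5113; s = 19.0000 − 7.5113 = 11.4887
segment 2 (36.1° to 327.5°, uniform, h = -9) is passed completely: s = 19.0000 + (-9) = 10.0000
θ = 349.8° falls in segment 3 (327.5° to 360°, cycloidal, h = -10): β = 349.8 − 327.5 = 22.3°, B = 32.5°; Δs = -10·(0.6862 − sin(2π·0.6862)/(2π)) = -8.3267; s = 10.0000 − 8.3267 = 1.6733
θ=102.5°: R = R0 + s = 26 + 16.9492 = 42.9492
θ=279.3°: R = R0 + s = 26 + 11.4887 = 37.4887
θ=349.8°: R = R0 + s = 26 + 1.6733 = 27.6733

θ=102.5°: 42.9492
θ=279.3°: 37.4887
θ=349.8°: 27.6733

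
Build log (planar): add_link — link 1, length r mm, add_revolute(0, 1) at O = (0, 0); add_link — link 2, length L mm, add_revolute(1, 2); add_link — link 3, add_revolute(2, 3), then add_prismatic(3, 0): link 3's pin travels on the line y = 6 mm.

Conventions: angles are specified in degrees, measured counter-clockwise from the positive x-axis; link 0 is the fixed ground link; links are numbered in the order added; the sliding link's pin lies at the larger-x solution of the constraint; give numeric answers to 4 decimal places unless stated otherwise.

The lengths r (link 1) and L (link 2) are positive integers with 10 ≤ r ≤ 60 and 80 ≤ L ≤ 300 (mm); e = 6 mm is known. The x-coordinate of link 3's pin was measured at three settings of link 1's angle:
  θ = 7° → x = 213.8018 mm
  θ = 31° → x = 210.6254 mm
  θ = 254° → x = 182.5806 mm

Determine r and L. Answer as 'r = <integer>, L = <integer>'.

constraint per measurement: (x − r cos θ)² + (r sin θ − e)² = L²
subtracting the θ₁ and θ₂ equations cancels the r² and L² terms:
r = (x₁² − x₂²) / (2[(x₁cos θ₁ + e sin θ₁) − (x₂cos θ₂ + e sin θ₂)]) = 22.9998 → r = 23
L² = (x₁ − r cos θ₁)² + (r sin θ₁ − e)² = 36480.9987 → L = 191.0000 → L = 191
check at θ₃=254°: x = 182.5806 (printed 182.5806) ✓

r = 23, L = 191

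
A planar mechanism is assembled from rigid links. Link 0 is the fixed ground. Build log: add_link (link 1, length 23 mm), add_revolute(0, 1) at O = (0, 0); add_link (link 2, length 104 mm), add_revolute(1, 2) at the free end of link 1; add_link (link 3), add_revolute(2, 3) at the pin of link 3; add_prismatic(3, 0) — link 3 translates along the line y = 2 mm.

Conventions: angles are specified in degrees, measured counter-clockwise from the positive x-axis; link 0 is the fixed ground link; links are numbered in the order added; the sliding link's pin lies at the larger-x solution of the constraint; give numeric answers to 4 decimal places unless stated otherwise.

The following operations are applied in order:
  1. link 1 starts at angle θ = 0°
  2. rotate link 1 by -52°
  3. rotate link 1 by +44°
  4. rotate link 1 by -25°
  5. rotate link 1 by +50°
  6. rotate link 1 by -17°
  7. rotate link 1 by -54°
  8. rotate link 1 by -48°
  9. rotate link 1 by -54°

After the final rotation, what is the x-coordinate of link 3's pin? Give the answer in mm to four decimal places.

geometry: r = 23 mm, L = 104 mm, e = 2 mm; θ starts at 0°
rotate link 1 by -52°: θ ← 0° -52° = -52°
rotate link 1 by +44°: θ ← -52° +44° = -8°
rotate link 1 by -25°: θ ← -8° -25° = -33°
rotate link 1 by +50°: θ ← -33° +50° = 17°
rotate link 1 by -17°: θ ← 17° -17° = 0°
rotate link 1 by -54°: θ ← 0° -54° = -54°
rotate link 1 by -48°: θ ← -54° -48° = -102°
rotate link 1 by -54°: θ ← -102° -54° = -156°
crank pin P = (r cos θ, r sin θ) = (-21.011546, -9.354943)
h = r sin θ − e = -9.354943 − 2 = -11.354943
x = r cos θ + √(L² − h²) = -21.011546 + 103.378263 = 82.366718

82.3667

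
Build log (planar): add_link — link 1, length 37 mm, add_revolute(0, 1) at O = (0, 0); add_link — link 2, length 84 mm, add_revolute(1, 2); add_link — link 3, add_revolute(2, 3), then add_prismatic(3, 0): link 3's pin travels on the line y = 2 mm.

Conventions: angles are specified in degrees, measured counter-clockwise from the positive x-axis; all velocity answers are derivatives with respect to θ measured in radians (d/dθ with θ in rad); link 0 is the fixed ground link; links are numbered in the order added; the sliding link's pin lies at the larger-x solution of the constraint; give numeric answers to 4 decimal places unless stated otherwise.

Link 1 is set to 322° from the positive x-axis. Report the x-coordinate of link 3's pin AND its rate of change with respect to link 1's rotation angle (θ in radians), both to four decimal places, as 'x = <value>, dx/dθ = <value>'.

geometry: r = 37 mm, L = 84 mm, e = 2 mm
crank pin P = (r cos θ, r sin θ) = (29.156398, -22.779475)
h = r sin θ − e = -22.779475 − 2 = -24.779475
x = r cos θ + √(L² − h²) = 29.156398 + 80.261931 = 109.418329
dx/dθ = −r sin θ − h·r cos θ/√(L² − h²) (θ in radians; h = -24.779475) = 31.781005

x = 109.4183, dx/dθ = 31.7810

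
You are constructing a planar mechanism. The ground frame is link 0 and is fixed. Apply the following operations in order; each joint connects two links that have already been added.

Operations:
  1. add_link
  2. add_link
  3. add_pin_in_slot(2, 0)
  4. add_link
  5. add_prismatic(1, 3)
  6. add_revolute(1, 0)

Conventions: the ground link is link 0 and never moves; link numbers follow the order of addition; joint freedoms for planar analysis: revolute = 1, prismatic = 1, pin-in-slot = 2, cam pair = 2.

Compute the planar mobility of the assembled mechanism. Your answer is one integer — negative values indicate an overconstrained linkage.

L=1 J1=0 J2=0
add link → L=2 J1=0 J2=0
add link → L=3 J1=0 J2=0
PS@2,0 dof=2 J2 → L=3 J1=0 J2=1
add link → L=4 J1=0 J2=1
P@1,3 dof=1 J1 → L=4 J1=1 J2=1
R@1,0 dof=1 J1 → L=4 J1=2 J2=1
M=3(L−1)−2J1−J2=3·3−2·2−1=4

M = 4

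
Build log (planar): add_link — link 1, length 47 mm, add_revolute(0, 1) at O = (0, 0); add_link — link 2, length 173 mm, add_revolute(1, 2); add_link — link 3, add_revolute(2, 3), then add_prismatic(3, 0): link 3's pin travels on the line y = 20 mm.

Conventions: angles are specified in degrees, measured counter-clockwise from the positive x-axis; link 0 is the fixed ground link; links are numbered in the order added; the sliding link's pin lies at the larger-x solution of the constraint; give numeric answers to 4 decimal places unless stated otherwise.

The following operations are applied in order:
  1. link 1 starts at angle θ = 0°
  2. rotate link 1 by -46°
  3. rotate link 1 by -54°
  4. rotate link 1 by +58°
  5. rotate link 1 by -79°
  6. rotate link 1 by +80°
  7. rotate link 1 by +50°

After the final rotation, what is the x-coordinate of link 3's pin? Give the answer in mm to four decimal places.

geometry: r = 47 mm, L = 173 mm, e = 20 mm; θ starts at 0°
rotate link 1 by -46°: θ ← 0° -46° = -46°
rotate link 1 by -54°: θ ← -46° -54° = -100°
rotate link 1 by +58°: θ ← -100° +58° = -42°
rotate link 1 by -79°: θ ← -42° -79° = -121°
rotate link 1 by +80°: θ ← -121° +80° = -41°
rotate link 1 by +50°: θ ← -41° +50° = 9°
crank pin P = (r cos θ, r sin θ) = (46.421352, 7.352420)
h = r sin θ − e = 7.352420 − 20 = -12.647580
x = r cos θ + √(L² − h²) = 46.421352 + 172.537065 = 218.958417

218.9584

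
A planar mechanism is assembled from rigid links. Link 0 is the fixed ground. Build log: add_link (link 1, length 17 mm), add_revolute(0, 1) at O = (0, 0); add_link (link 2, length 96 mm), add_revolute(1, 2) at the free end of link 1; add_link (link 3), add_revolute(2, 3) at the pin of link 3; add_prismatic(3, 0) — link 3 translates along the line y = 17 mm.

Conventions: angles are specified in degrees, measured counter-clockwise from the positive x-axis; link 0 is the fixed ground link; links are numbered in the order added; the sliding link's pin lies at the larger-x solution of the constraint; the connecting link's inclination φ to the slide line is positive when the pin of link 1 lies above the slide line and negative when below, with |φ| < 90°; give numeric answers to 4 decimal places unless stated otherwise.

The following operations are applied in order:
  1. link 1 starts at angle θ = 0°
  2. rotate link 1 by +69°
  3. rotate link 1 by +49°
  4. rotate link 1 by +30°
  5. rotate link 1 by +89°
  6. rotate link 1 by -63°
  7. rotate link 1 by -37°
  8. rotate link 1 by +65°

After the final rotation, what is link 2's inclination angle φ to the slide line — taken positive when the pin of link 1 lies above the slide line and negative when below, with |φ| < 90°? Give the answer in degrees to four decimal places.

geometry: r = 17 mm, L = 96 mm, e = 17 mm; θ starts at 0°
rotate link 1 by +69°: θ ← 0° +69° = 69°
rotate link 1 by +49°: θ ← 69° +49° = 118°
rotate link 1 by +30°: θ ← 118° +30° = 148°
rotate link 1 by +89°: θ ← 148° +89° = 237°
rotate link 1 by -63°: θ ← 237° -63° = 174°
rotate link 1 by -37°: θ ← 174° -37° = 137°
rotate link 1 by +65°: θ ← 137° +65° = 202°
h = r sin θ − e = -6.368312 − 17 = -23.368312
sin φ = h / L = -23.368312 / 96 = -0.24341992
φ = arcsin(-0.24341992) = -14.088475°

-14.0885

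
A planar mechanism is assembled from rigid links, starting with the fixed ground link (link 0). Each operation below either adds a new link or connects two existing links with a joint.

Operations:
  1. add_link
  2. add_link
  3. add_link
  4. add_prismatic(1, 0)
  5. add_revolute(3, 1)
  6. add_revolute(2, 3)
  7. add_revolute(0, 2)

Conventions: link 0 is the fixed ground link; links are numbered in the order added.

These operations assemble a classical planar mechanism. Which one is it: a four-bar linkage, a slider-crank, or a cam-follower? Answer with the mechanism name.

links: 4 (incl. ground); joints: 3 revolute, 1 prismatic, 0 higher (cam) pair, forming one closed loop
4 links, 3 revolutes + 1 prismatic in one loop → slider-crank

slider-crank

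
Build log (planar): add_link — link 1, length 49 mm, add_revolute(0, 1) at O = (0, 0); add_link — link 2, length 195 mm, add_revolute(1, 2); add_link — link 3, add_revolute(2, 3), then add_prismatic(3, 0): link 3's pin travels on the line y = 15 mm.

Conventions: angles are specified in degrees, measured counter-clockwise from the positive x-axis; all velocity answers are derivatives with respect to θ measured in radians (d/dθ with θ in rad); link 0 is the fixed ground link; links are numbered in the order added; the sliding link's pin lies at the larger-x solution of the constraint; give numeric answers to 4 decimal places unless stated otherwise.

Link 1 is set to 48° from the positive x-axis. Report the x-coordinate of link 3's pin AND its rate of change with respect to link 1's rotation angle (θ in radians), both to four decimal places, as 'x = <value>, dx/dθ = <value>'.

geometry: r = 49 mm, L = 195 mm, e = 15 mm
crank pin P = (r cos θ, r sin θ) = (32.787400, 36.414096)
h = r sin θ − e = 36.414096 − 15 = 21.414096
x = r cos θ + √(L² − h²) = 32.787400 + 193.820630 = 226.608029
dx/dθ = −r sin θ − h·r cos θ/√(L² − h²) (θ in radians; h = 21.414096) = -40.036583

x = 226.6080, dx/dθ = -40.0366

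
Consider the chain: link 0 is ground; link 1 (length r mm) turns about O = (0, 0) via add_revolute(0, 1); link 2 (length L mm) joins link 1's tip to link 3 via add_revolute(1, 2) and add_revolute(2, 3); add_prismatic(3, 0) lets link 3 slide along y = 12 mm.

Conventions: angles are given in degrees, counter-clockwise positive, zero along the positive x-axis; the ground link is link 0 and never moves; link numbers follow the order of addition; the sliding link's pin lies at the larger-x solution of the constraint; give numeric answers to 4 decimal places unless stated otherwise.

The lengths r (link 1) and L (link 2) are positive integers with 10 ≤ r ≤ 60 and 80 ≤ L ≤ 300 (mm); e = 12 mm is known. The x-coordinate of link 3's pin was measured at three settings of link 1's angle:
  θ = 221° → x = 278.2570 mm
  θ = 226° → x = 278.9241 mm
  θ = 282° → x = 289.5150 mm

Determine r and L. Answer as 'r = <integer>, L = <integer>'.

constraint per measurement: (x − r cos θ)² + (r sin θ − e)² = L²
subtracting the θ₁ and θ₂ equations cancels the r² and L² terms:
r = (x₁² − x₂²) / (2[(x₁cos θ₁ + e sin θ₁) − (x₂cos θ₂ + e sin θ₂)]) = 12.0003 → r = 12
L² = (x₁ − r cos θ₁)² + (r sin θ₁ − e)² = 82943.9804 → L = 288.0000 → L = 288
check at θ₃=282°: x = 289.5150 (printed 289.5150) ✓

r = 12, L = 288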